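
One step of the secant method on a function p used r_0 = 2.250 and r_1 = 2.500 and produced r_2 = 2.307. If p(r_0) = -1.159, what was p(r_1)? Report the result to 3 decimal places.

The secant line through (2.250, -1.159) and (2.500, p(r_1)) crosses zero at r_2 = 2.307.
So (2.250, -1.159), (2.500, p(r_1)), (2.307, 0) are collinear:
p(r_1) = -1.159 · (2.500 − 2.307) / (2.250 − 2.307) = -1.159 · (0.19300)/(-0.05700) = 3.92433

3.924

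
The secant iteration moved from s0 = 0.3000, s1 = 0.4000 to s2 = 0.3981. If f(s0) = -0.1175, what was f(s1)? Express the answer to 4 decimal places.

The secant line through (0.3000, -0.1175) and (0.4000, f(s1)) crosses zero at s2 = 0.3981.
So (0.3000, -0.1175), (0.4000, f(s1)), (0.3981, 0) are collinear:
f(s1) = -0.1175 · (0.4000 − 0.3981) / (0.3000 − 0.3981) = -0.1175 · (0.001900)/(-0.098100) = 0.002276

0.0023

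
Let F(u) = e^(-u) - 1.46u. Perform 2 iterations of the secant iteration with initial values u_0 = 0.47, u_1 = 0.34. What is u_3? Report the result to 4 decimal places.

F(0.47) = -0.061198, F(0.34) = 0.215370
u_2 = 0.340000 − 0.215370·(0.340000 − 0.470000) / (0.215370 − (-0.061198)) = 0.340000 − (-0.027998)/(0.276568) = 0.441234
F(0.441234) = -0.000960
u_3 = 0.441234 − (-0.000960)·(0.441234 − 0.340000) / (-0.000960 − 0.215370) = 0.441234 − (-0.000097)/(-0.216330) = 0.440785

0.4408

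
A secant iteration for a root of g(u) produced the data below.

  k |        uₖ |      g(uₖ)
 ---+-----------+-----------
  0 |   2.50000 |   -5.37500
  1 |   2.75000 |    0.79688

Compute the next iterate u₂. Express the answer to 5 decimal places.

u₂ = 2.75000 − 0.79688·(2.75000 − 2.50000) / (0.79688 − (-5.37500))
   = 2.75000 − (0.1992200)/(6.1718800) = 2.7177213

2.71772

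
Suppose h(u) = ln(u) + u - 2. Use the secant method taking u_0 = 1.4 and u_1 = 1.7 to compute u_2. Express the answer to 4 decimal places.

h(1.4) = -0.263528, h(1.7) = 0.230628
u_2 = 1.700000 − 0.230628·(1.700000 − 1.400000) / (0.230628 − (-0.263528)) = 1.700000 − (0.069188)/(0.494156) = 1.559987

1.5600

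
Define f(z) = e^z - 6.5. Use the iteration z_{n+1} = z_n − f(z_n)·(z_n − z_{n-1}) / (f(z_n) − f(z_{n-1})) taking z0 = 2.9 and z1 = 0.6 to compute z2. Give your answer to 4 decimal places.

f(2.9) = 11.674145, f(0.6) = -4.677881
z2 = 0.600000 − (-4.677881)·(0.600000 − 2.900000) / (-4.677881 − 11.674145) = 0.600000 − (10.759127)/(-16.352027) = 1.257969

1.2580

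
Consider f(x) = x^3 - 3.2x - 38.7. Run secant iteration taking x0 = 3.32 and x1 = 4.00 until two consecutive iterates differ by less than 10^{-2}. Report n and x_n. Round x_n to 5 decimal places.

f(3.32) = -12.7296320, f(4.00) = 12.5000000
x2 = 4.0000000 − 12.5000000·(0.6800000)/(25.2296320) = 3.6630946;  |Δ| = 0.3369054
f(3.6630946) = -1.2695406
x3 = 3.6630946 − (-1.2695406)·(-0.3369054)/(-13.7695406) = 3.6941570;  |Δ| = 0.0310624
f(3.6941570) = -0.1078964
x4 = 3.6941570 − (-0.1078964)·(0.0310624)/(1.1616442) = 3.6970421;  |Δ| = 0.0028852
|x4 − x3| = 0.0028852 < 10^{-2}

n = 4, x_n = 3.69704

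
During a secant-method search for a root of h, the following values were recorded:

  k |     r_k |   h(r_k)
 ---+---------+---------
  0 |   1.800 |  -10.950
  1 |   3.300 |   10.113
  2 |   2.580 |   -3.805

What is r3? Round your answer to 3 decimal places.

2.777

r3 = 2.580 − (-3.805)·(2.580 − 3.300) / (-3.805 − 10.113)
   = 2.580 − (2.73960)/(-13.91800) = 2.77684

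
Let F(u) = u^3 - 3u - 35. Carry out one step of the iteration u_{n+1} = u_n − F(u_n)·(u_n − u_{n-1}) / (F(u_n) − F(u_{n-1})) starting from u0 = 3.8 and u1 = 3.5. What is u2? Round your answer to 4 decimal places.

3.5710

F(3.8) = 8.472000, F(3.5) = -2.625000
u2 = 3.500000 − (-2.625000)·(3.500000 − 3.800000) / (-2.625000 − 8.472000) = 3.500000 − (0.787500)/(-11.097000) = 3.570965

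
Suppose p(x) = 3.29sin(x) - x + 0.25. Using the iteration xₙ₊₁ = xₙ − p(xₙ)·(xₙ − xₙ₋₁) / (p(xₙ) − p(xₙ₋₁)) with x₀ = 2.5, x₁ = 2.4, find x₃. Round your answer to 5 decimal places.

p(2.5) = -0.2810266, p(2.4) = 0.0722739
x₂ = 2.4000000 − 0.0722739·(2.4000000 − 2.5000000) / (0.0722739 − (-0.2810266)) = 2.4000000 − (-0.0072274)/(0.3533005) = 2.4204568
p(2.4204568) = 0.0017270
x₃ = 2.4204568 − 0.0017270·(2.4204568 − 2.4000000) / (0.0017270 − 0.0722739) = 2.4204568 − (0.0000353)/(-0.0705469) = 2.4209575

2.42096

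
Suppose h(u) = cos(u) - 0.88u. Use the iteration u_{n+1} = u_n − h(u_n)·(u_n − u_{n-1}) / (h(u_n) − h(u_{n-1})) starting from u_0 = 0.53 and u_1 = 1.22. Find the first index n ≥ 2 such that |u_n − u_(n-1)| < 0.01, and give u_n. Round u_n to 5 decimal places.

h(0.53) = 0.3964071, h(1.22) = -0.7299543
u_2 = 1.2200000 − (-0.7299543)·(0.6900000)/(-1.1263613) = 0.7728358;  |Δ| = 0.4471642
h(0.7728358) = 0.0358381
u_3 = 0.7728358 − 0.0358381·(-0.4471642)/(0.7657924) = 0.7937626;  |Δ| = 0.0209267
h(0.7937626) = 0.0026565
u_4 = 0.7937626 − 0.0026565·(0.0209267)/(-0.0331816) = 0.7954380;  |Δ| = 0.0016754
|u_4 − u_3| = 0.0016754 < 0.01

n = 4, u_n = 0.79544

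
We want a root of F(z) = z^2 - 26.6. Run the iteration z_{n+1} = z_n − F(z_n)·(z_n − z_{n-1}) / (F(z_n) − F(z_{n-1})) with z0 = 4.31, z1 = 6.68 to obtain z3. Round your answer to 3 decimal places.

F(4.31) = -8.02390, F(6.68) = 18.02240
z2 = 6.68000 − 18.02240·(6.68000 − 4.31000) / (18.02240 − (-8.02390)) = 6.68000 − (42.71309)/(26.04630) = 5.04011
F(5.04011) = -1.19730
z3 = 5.04011 − (-1.19730)·(5.04011 − 6.68000) / (-1.19730 − 18.02240) = 5.04011 − (1.96344)/(-19.21970) = 5.14227

5.142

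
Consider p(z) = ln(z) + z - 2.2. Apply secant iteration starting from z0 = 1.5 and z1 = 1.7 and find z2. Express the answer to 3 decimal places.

p(1.5) = -0.29453, p(1.7) = 0.03063
z2 = 1.70000 − 0.03063·(1.70000 − 1.50000) / (0.03063 − (-0.29453)) = 1.70000 − (0.00613)/(0.32516) = 1.68116

1.681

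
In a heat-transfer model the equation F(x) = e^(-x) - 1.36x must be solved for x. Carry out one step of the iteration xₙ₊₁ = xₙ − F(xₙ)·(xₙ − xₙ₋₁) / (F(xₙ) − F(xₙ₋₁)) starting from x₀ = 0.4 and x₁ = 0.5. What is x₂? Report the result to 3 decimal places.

0.463

F(0.4) = 0.12632, F(0.5) = -0.07347
x₂ = 0.50000 − (-0.07347)·(0.50000 − 0.40000) / (-0.07347 − 0.12632) = 0.50000 − (-0.00735)/(-0.19979) = 0.46323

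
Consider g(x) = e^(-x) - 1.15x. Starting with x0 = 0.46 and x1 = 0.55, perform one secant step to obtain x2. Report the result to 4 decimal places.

g(0.46) = 0.102284, g(0.55) = -0.055550
x2 = 0.550000 − (-0.055550)·(0.550000 − 0.460000) / (-0.055550 − 0.102284) = 0.550000 − (-0.005000)/(-0.157834) = 0.518324

0.5183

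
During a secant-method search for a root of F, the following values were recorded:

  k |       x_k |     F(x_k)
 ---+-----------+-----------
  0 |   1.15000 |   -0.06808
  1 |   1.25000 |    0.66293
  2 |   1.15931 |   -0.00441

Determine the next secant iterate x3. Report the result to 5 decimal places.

x3 = 1.15931 − (-0.00441)·(1.15931 − 1.25000) / (-0.00441 − 0.66293)
   = 1.15931 − (0.0003999)/(-0.6673400) = 1.1599093

1.15991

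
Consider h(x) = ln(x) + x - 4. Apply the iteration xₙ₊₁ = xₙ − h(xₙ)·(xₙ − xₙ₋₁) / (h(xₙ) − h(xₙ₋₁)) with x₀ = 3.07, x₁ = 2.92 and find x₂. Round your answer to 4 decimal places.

2.9263

h(3.07) = 0.191678, h(2.92) = -0.008416
x₂ = 2.920000 − (-0.008416)·(2.920000 − 3.070000) / (-0.008416 − 0.191678) = 2.920000 − (0.001262)/(-0.200094) = 2.926309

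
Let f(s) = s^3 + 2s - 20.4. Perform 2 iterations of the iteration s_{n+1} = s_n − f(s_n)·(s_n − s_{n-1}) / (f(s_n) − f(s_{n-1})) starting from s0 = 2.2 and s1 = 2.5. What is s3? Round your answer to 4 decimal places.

f(2.2) = -5.352000, f(2.5) = 0.225000
s2 = 2.500000 − 0.225000·(2.500000 − 2.200000) / (0.225000 − (-5.352000)) = 2.500000 − (0.067500)/(5.577000) = 2.487897
f(2.487897) = -0.025046
s3 = 2.487897 − (-0.025046)·(2.487897 − 2.500000) / (-0.025046 − 0.225000) = 2.487897 − (0.000303)/(-0.250046) = 2.489109

2.4891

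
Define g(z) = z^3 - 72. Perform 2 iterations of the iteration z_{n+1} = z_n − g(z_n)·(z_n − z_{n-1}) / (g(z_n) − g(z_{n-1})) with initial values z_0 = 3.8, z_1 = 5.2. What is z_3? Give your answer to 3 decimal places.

4.143

g(3.8) = -17.12800, g(5.2) = 68.60800
z_2 = 5.20000 − 68.60800·(5.20000 − 3.80000) / (68.60800 − (-17.12800)) = 5.20000 − (96.05120)/(85.73600) = 4.07969
g(4.07969) = -4.09834
z_3 = 4.07969 − (-4.09834)·(4.07969 − 5.20000) / (-4.09834 − 68.60800) = 4.07969 − (4.59143)/(-72.70634) = 4.14284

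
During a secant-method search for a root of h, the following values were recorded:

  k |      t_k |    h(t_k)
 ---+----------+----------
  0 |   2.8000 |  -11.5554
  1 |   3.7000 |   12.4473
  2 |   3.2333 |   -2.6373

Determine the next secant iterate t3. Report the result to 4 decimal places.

t3 = 3.2333 − (-2.6373)·(3.2333 − 3.7000) / (-2.6373 − 12.4473)
   = 3.2333 − (1.230828)/(-15.084600) = 3.314895

3.3149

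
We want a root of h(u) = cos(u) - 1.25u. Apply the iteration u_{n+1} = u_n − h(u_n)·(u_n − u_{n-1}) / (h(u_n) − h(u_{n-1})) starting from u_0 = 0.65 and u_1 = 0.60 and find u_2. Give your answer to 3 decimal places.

0.641

h(0.65) = -0.01642, h(0.60) = 0.07534
u_2 = 0.60000 − 0.07534·(0.60000 − 0.65000) / (0.07534 − (-0.01642)) = 0.60000 − (-0.00377)/(0.09175) = 0.64105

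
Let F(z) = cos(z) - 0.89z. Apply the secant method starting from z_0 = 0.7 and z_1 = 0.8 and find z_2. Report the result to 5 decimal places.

F(0.7) = 0.1418422, F(0.8) = -0.0152933
z_2 = 0.8000000 − (-0.0152933)·(0.8000000 − 0.7000000) / (-0.0152933 − 0.1418422) = 0.8000000 − (-0.0015293)/(-0.1571355) = 0.7902674

0.79027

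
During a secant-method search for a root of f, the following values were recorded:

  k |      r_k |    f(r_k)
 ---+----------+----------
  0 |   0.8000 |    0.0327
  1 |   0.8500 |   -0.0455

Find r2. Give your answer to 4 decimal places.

0.8209

r2 = 0.8500 − (-0.0455)·(0.8500 − 0.8000) / (-0.0455 − 0.0327)
   = 0.8500 − (-0.002275)/(-0.078200) = 0.820908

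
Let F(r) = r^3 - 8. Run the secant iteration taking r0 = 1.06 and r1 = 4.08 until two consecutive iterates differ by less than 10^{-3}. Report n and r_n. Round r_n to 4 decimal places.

n = 8, r_n = 2.0000

F(1.06) = -6.808984, F(4.08) = 59.917312
r2 = 4.080000 − 59.917312·(3.020000)/(66.726296) = 1.368171;  |Δ| = 2.711829
F(1.368171) = -5.438930
r3 = 1.368171 − (-5.438930)·(-2.711829)/(-65.356242) = 1.593849;  |Δ| = 0.225678
F(1.593849) = -3.951058
r4 = 1.593849 − (-3.951058)·(0.225678)/(1.487872) = 2.193138;  |Δ| = 0.599289
F(2.193138) = 2.548679
r5 = 2.193138 − 2.548679·(0.599289)/(6.499737) = 1.958145;  |Δ| = 0.234994
F(1.958145) = -0.491824
r6 = 1.958145 − (-0.491824)·(-0.234994)/(-3.040503) = 1.996157;  |Δ| = 0.038012
F(1.996157) = -0.046030
r7 = 1.996157 − (-0.046030)·(0.038012)/(0.445794) = 2.000082;  |Δ| = 0.003925
F(2.000082) = 0.000980
r8 = 2.000082 − 0.000980·(0.003925)/(0.047010) = 2.000000;  |Δ| = 0.000082
|r8 − r7| = 0.000082 < 10^{-3}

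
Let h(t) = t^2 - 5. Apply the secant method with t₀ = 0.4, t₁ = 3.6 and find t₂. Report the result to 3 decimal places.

1.610

h(0.4) = -4.84000, h(3.6) = 7.96000
t₂ = 3.60000 − 7.96000·(3.60000 − 0.40000) / (7.96000 − (-4.84000)) = 3.60000 − (25.47200)/(12.80000) = 1.61000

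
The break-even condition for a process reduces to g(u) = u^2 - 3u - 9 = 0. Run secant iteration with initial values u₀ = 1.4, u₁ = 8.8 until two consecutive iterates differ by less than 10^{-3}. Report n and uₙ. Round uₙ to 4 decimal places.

g(1.4) = -11.240000, g(8.8) = 42.040000
u₂ = 8.800000 − 42.040000·(7.400000)/(53.280000) = 2.961111;  |Δ| = 5.838889
g(2.961111) = -9.115154
u₃ = 2.961111 − (-9.115154)·(-5.838889)/(-51.155154) = 4.001522;  |Δ| = 1.040411
g(4.001522) = -4.992388
u₄ = 4.001522 − (-4.992388)·(1.040411)/(4.122766) = 5.261388;  |Δ| = 1.259866
g(5.261388) = 2.898042
u₅ = 5.261388 − 2.898042·(1.259866)/(7.890430) = 4.798657;  |Δ| = 0.462731
g(4.798657) = -0.368859
u₆ = 4.798657 − (-0.368859)·(-0.462731)/(-3.266901) = 4.850903;  |Δ| = 0.052246
g(4.850903) = -0.021446
u₇ = 4.850903 − (-0.021446)·(0.052246)/(0.347413) = 4.854129;  |Δ| = 0.003225
g(4.854129) = 0.000179
u₈ = 4.854129 − 0.000179·(0.003225)/(0.021625) = 4.854102;  |Δ| = 0.000027
|u₈ − u₇| = 0.000027 < 10^{-3}

n = 8, uₙ = 4.8541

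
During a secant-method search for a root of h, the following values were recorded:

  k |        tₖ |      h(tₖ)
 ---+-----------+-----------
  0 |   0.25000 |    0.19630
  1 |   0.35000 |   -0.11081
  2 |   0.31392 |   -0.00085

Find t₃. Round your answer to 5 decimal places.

t₃ = 0.31392 − (-0.00085)·(0.31392 − 0.35000) / (-0.00085 − (-0.11081))
   = 0.31392 − (0.0000307)/(0.1099600) = 0.3136411

0.31364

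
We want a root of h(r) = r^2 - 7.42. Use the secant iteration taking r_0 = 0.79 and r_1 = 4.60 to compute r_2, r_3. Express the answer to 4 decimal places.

h(0.79) = -6.795900, h(4.60) = 13.740000
r_2 = 4.600000 − 13.740000·(4.600000 − 0.790000) / (13.740000 − (-6.795900)) = 4.600000 − (52.349400)/(20.535900) = 2.050835
h(2.050835) = -3.214076
r_3 = 2.050835 − (-3.214076)·(2.050835 − 4.600000) / (-3.214076 − 13.740000) = 2.050835 − (8.193211)/(-16.954076) = 2.534094

2.0508, 2.5341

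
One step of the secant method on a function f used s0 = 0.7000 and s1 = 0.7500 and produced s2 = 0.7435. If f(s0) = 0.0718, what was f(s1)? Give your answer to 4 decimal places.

-0.0107

The secant line through (0.7000, 0.0718) and (0.7500, f(s1)) crosses zero at s2 = 0.7435.
So (0.7000, 0.0718), (0.7500, f(s1)), (0.7435, 0) are collinear:
f(s1) = 0.0718 · (0.7500 − 0.7435) / (0.7000 − 0.7435) = 0.0718 · (0.006500)/(-0.043500) = -0.010729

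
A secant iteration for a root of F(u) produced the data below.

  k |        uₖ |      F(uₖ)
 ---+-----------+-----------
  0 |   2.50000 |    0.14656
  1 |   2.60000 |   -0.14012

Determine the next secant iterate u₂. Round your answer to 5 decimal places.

2.55112

u₂ = 2.60000 − (-0.14012)·(2.60000 − 2.50000) / (-0.14012 − 0.14656)
   = 2.60000 − (-0.0140120)/(-0.2866800) = 2.5511232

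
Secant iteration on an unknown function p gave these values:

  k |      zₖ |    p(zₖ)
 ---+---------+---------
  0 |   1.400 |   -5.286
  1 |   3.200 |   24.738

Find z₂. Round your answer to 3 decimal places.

1.717

z₂ = 3.200 − 24.738·(3.200 − 1.400) / (24.738 − (-5.286))
   = 3.200 − (44.52840)/(30.02400) = 1.71691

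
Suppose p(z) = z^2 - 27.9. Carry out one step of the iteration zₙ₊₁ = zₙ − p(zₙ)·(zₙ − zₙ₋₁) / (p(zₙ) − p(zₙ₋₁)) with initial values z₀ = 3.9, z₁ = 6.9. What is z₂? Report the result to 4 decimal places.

5.0750

p(3.9) = -12.690000, p(6.9) = 19.710000
z₂ = 6.900000 − 19.710000·(6.900000 − 3.900000) / (19.710000 − (-12.690000)) = 6.900000 − (59.130000)/(32.400000) = 5.075000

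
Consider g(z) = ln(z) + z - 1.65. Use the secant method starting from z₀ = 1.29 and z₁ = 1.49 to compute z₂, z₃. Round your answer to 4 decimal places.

g(1.29) = -0.105358, g(1.49) = 0.238776
z₂ = 1.490000 − 0.238776·(1.490000 − 1.290000) / (0.238776 − (-0.105358)) = 1.490000 − (0.047755)/(0.344134) = 1.351231
g(1.351231) = 0.002246
z₃ = 1.351231 − 0.002246·(1.351231 − 1.490000) / (0.002246 − 0.238776) = 1.351231 − (-0.000312)/(-0.236530) = 1.349913

1.3512, 1.3499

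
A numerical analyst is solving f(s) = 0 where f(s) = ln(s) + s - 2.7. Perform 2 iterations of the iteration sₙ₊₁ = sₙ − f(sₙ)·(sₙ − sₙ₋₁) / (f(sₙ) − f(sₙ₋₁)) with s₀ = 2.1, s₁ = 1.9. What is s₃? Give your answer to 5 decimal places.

2.00458

f(2.1) = 0.1419373, f(1.9) = -0.1581461
s₂ = 1.9000000 − (-0.1581461)·(1.9000000 − 2.1000000) / (-0.1581461 − 0.1419373) = 1.9000000 − (0.0316292)/(-0.3000835) = 2.0054014
f(2.0054014) = 0.0012457
s₃ = 2.0054014 − 0.0012457·(2.0054014 − 1.9000000) / (0.0012457 − (-0.1581461)) = 2.0054014 − (0.0001313)/(0.1593918) = 2.0045777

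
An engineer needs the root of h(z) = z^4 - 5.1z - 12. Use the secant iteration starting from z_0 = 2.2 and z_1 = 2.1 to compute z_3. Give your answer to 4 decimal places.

h(2.2) = 0.205600, h(2.1) = -3.261900
z_2 = 2.100000 − (-3.261900)·(2.100000 − 2.200000) / (-3.261900 − 0.205600) = 2.100000 − (0.326190)/(-3.467500) = 2.194071
h(2.194071) = -0.015684
z_3 = 2.194071 − (-0.015684)·(2.194071 − 2.100000) / (-0.015684 − (-3.261900)) = 2.194071 − (-0.001475)/(3.246216) = 2.194525

2.1945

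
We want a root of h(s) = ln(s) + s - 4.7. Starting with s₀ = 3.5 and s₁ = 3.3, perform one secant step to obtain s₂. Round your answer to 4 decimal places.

h(3.5) = 0.052763, h(3.3) = -0.206078
s₂ = 3.300000 − (-0.206078)·(3.300000 − 3.500000) / (-0.206078 − 0.052763) = 3.300000 − (0.041216)/(-0.258841) = 3.459231

3.4592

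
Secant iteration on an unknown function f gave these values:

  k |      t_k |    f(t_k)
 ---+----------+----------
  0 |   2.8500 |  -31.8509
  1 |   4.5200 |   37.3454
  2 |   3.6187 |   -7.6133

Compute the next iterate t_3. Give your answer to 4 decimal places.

t_3 = 3.6187 − (-7.6133)·(3.6187 − 4.5200) / (-7.6133 − 37.3454)
   = 3.6187 − (6.861867)/(-44.958700) = 3.771326

3.7713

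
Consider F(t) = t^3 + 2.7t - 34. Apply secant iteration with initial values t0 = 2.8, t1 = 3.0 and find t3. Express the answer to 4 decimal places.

2.9625

F(2.8) = -4.488000, F(3.0) = 1.100000
t2 = 3.000000 − 1.100000·(3.000000 − 2.800000) / (1.100000 − (-4.488000)) = 3.000000 − (0.220000)/(5.588000) = 2.960630
F(2.960630) = -0.055402
t3 = 2.960630 − (-0.055402)·(2.960630 − 3.000000) / (-0.055402 − 1.100000) = 2.960630 − (0.002181)/(-1.155402) = 2.962518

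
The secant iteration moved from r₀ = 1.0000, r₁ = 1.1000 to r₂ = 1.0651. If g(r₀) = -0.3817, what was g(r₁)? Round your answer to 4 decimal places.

0.2046

The secant line through (1.0000, -0.3817) and (1.1000, g(r₁)) crosses zero at r₂ = 1.0651.
So (1.0000, -0.3817), (1.1000, g(r₁)), (1.0651, 0) are collinear:
g(r₁) = -0.3817 · (1.1000 − 1.0651) / (1.0000 − 1.0651) = -0.3817 · (0.034900)/(-0.065100) = 0.204629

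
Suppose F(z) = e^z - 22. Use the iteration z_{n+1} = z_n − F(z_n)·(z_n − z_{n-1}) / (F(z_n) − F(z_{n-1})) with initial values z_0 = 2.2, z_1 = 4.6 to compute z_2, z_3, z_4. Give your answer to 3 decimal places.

F(2.2) = -12.97499, F(4.6) = 77.48432
z_2 = 4.60000 − 77.48432·(4.60000 − 2.20000) / (77.48432 − (-12.97499)) = 4.60000 − (185.96236)/(90.45930) = 2.54424
F(2.54424) = -9.26642
z_3 = 2.54424 − (-9.26642)·(2.54424 − 4.60000) / (-9.26642 − 77.48432) = 2.54424 − (19.04950)/(-86.75073) = 2.76383
F(2.76383) = -6.13950
z_4 = 2.76383 − (-6.13950)·(2.76383 − 2.54424) / (-6.13950 − (-9.26642)) = 2.76383 − (-1.34817)/(3.12692) = 3.19498

2.544, 2.764, 3.195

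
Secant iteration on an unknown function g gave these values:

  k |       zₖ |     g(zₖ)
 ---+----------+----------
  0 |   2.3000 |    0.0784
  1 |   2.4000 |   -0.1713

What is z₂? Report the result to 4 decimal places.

z₂ = 2.4000 − (-0.1713)·(2.4000 − 2.3000) / (-0.1713 − 0.0784)
   = 2.4000 − (-0.017130)/(-0.249700) = 2.331398

2.3314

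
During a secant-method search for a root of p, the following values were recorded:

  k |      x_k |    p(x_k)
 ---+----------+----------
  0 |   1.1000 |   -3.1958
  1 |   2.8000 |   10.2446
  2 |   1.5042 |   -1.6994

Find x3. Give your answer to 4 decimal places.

x3 = 1.5042 − (-1.6994)·(1.5042 − 2.8000) / (-1.6994 − 10.2446)
   = 1.5042 − (2.202083)/(-11.944000) = 1.688567

1.6886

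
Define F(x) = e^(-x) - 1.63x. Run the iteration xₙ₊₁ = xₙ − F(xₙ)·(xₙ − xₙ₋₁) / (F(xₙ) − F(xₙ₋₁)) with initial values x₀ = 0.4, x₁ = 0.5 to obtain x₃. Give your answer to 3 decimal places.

F(0.4) = 0.01832, F(0.5) = -0.20847
x₂ = 0.50000 − (-0.20847)·(0.50000 − 0.40000) / (-0.20847 − 0.01832) = 0.50000 − (-0.02085)/(-0.22679) = 0.40808
F(0.40808) = -0.00024
x₃ = 0.40808 − (-0.00024)·(0.40808 − 0.50000) / (-0.00024 − (-0.20847)) = 0.40808 − (0.00002)/(0.20823) = 0.40797

0.408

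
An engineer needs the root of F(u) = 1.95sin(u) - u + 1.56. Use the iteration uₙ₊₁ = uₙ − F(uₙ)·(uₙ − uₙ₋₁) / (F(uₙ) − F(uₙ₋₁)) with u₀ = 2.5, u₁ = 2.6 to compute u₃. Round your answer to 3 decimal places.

F(2.5) = 0.22702, F(2.6) = -0.03477
u₂ = 2.60000 − (-0.03477)·(2.60000 − 2.50000) / (-0.03477 − 0.22702) = 2.60000 − (-0.00348)/(-0.26179) = 2.58672
F(2.58672) = 0.00061
u₃ = 2.58672 − 0.00061·(2.58672 − 2.60000) / (0.00061 − (-0.03477)) = 2.58672 − (-0.00001)/(0.03539) = 2.58695

2.587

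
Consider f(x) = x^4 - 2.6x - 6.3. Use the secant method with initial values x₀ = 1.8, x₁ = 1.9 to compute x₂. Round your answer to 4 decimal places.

1.8212

f(1.8) = -0.482400, f(1.9) = 1.792100
x₂ = 1.900000 − 1.792100·(1.900000 − 1.800000) / (1.792100 − (-0.482400)) = 1.900000 − (0.179210)/(2.274500) = 1.821209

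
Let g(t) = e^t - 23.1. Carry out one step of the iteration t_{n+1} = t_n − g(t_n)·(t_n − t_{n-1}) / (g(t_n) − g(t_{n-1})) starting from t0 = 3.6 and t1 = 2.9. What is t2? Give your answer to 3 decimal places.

3.087

g(3.6) = 13.49823, g(2.9) = -4.92585
t2 = 2.90000 − (-4.92585)·(2.90000 − 3.60000) / (-4.92585 − 13.49823) = 2.90000 − (3.44810)/(-18.42409) = 3.08715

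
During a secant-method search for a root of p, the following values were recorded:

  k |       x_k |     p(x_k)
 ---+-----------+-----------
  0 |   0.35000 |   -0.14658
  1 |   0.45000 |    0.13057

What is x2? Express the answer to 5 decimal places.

x2 = 0.45000 − 0.13057·(0.45000 − 0.35000) / (0.13057 − (-0.14658))
   = 0.45000 − (0.0130570)/(0.2771500) = 0.4028883

0.40289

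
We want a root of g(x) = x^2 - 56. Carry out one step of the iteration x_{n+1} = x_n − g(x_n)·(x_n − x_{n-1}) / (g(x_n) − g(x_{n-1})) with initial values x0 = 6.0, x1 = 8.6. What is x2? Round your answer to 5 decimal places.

g(6.0) = -20.0000000, g(8.6) = 17.9600000
x2 = 8.6000000 − 17.9600000·(8.6000000 − 6.0000000) / (17.9600000 − (-20.0000000)) = 8.6000000 − (46.6960000)/(37.9600000) = 7.3698630

7.36986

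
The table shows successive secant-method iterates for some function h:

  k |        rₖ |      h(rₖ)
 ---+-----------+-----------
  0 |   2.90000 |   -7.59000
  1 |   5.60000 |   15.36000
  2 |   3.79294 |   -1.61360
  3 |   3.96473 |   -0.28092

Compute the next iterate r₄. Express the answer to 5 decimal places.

4.00094

r₄ = 3.96473 − (-0.28092)·(3.96473 − 3.79294) / (-0.28092 − (-1.61360))
   = 3.96473 − (-0.0482592)/(1.3326800) = 4.0009422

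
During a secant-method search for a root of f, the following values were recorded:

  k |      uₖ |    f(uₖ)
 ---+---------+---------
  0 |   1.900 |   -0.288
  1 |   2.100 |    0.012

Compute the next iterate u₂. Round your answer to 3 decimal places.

2.092

u₂ = 2.100 − 0.012·(2.100 − 1.900) / (0.012 − (-0.288))
   = 2.100 − (0.00240)/(0.30000) = 2.09200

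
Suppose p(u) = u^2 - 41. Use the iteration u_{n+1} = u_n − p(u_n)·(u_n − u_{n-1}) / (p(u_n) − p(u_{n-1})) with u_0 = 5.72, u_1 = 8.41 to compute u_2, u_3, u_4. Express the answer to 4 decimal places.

6.3061, 6.3899, 6.4032

p(5.72) = -8.281600, p(8.41) = 29.728100
u_2 = 8.410000 − 29.728100·(8.410000 − 5.720000) / (29.728100 − (-8.281600)) = 8.410000 − (79.968589)/(38.009700) = 6.306100
p(6.306100) = -1.233097
u_3 = 6.306100 − (-1.233097)·(6.306100 − 8.410000) / (-1.233097 − 29.728100) = 6.306100 − (2.594311)/(-30.961197) = 6.389893
p(6.389893) = -0.169270
u_4 = 6.389893 − (-0.169270)·(6.389893 − 6.306100) / (-0.169270 − (-1.233097)) = 6.389893 − (-0.014183)/(1.063827) = 6.403225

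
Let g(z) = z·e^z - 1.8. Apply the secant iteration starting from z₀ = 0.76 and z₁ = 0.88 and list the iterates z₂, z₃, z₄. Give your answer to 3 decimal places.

g(0.76) = -0.17491, g(0.88) = 0.32159
z₂ = 0.88000 − 0.32159·(0.88000 − 0.76000) / (0.32159 − (-0.17491)) = 0.88000 − (0.03859)/(0.49650) = 0.80227
g(0.80227) = -0.01044
z₃ = 0.80227 − (-0.01044)·(0.80227 − 0.88000) / (-0.01044 − 0.32159) = 0.80227 − (0.00081)/(-0.33203) = 0.80472
g(0.80472) = -0.00060
z₄ = 0.80472 − (-0.00060)·(0.80472 − 0.80227) / (-0.00060 − (-0.01044)) = 0.80472 − (0.00000)/(0.00984) = 0.80487

0.802, 0.805, 0.805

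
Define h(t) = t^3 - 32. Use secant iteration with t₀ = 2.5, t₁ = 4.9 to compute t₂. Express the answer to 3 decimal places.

2.885

h(2.5) = -16.37500, h(4.9) = 85.64900
t₂ = 4.90000 − 85.64900·(4.90000 − 2.50000) / (85.64900 − (-16.37500)) = 4.90000 − (205.55760)/(102.02400) = 2.88520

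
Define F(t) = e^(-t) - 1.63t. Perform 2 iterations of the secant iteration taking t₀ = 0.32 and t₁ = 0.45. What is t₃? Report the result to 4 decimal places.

F(0.32) = 0.204549, F(0.45) = -0.095872
t₂ = 0.450000 − (-0.095872)·(0.450000 − 0.320000) / (-0.095872 − 0.204549) = 0.450000 − (-0.012463)/(-0.300421) = 0.408514
F(0.408514) = -0.001240
t₃ = 0.408514 − (-0.001240)·(0.408514 − 0.450000) / (-0.001240 − (-0.095872)) = 0.408514 − (0.000051)/(0.094632) = 0.407970

0.4080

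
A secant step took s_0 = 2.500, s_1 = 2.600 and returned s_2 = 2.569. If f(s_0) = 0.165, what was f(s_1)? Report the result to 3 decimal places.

-0.074

The secant line through (2.500, 0.165) and (2.600, f(s_1)) crosses zero at s_2 = 2.569.
So (2.500, 0.165), (2.600, f(s_1)), (2.569, 0) are collinear:
f(s_1) = 0.165 · (2.600 − 2.569) / (2.500 − 2.569) = 0.165 · (0.03100)/(-0.06900) = -0.07413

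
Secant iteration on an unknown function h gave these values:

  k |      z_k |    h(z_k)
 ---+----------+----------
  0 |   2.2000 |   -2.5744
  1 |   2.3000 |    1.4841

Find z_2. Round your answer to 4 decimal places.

z_2 = 2.3000 − 1.4841·(2.3000 − 2.2000) / (1.4841 − (-2.5744))
   = 2.3000 − (0.148410)/(4.058500) = 2.263432

2.2634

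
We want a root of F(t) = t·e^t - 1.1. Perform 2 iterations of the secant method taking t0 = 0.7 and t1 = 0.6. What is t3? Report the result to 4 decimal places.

0.6023

F(0.7) = 0.309627, F(0.6) = -0.006729
t2 = 0.600000 − (-0.006729)·(0.600000 − 0.700000) / (-0.006729 − 0.309627) = 0.600000 − (0.000673)/(-0.316356) = 0.602127
F(0.602127) = -0.000517
t3 = 0.602127 − (-0.000517)·(0.602127 − 0.600000) / (-0.000517 − (-0.006729)) = 0.602127 − (-0.000001)/(0.006212) = 0.602304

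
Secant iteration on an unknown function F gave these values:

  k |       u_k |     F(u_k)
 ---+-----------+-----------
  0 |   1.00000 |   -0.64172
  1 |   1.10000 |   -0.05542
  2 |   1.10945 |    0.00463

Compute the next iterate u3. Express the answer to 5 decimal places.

u3 = 1.10945 − 0.00463·(1.10945 − 1.10000) / (0.00463 − (-0.05542))
   = 1.10945 − (0.0000438)/(0.0600500) = 1.1087214

1.10872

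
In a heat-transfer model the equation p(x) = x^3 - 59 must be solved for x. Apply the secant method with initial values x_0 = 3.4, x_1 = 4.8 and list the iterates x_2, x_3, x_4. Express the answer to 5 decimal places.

3.78680, 3.87136, 3.89360

p(3.4) = -19.6960000, p(4.8) = 51.5920000
x_2 = 4.8000000 − 51.5920000·(4.8000000 − 3.4000000) / (51.5920000 − (-19.6960000)) = 4.8000000 − (72.2288000)/(71.2880000) = 3.7868028
p(3.7868028) = -4.6977183
x_3 = 3.7868028 − (-4.6977183)·(3.7868028 − 4.8000000) / (-4.6977183 − 51.5920000) = 3.7868028 − (4.7597149)/(-56.2897183) = 3.8713603
p(3.8713603) = -0.9782574
x_4 = 3.8713603 − (-0.9782574)·(3.8713603 − 3.7868028) / (-0.9782574 − (-4.6977183)) = 3.8713603 − (-0.0827189)/(3.7194609) = 3.8935998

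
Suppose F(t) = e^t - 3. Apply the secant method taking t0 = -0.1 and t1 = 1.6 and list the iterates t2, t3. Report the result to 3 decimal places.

0.780, 1.022

F(-0.1) = -2.09516, F(1.6) = 1.95303
t2 = 1.60000 − 1.95303·(1.60000 − (-0.10000)) / (1.95303 − (-2.09516)) = 1.60000 − (3.32016)/(4.04820) = 0.77984
F(0.77984) = -0.81887
t3 = 0.77984 − (-0.81887)·(0.77984 − 1.60000) / (-0.81887 − 1.95303) = 0.77984 − (0.67160)/(-2.77190) = 1.02213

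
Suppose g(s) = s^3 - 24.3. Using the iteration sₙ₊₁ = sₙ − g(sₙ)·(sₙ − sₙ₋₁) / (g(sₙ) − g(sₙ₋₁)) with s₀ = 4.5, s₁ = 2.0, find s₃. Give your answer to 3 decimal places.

g(4.5) = 66.82500, g(2.0) = -16.30000
s₂ = 2.00000 − (-16.30000)·(2.00000 − 4.50000) / (-16.30000 − 66.82500) = 2.00000 − (40.75000)/(-83.12500) = 2.49023
g(2.49023) = -8.85756
s₃ = 2.49023 − (-8.85756)·(2.49023 − 2.00000) / (-8.85756 − (-16.30000)) = 2.49023 − (-4.34220)/(7.44244) = 3.07366

3.074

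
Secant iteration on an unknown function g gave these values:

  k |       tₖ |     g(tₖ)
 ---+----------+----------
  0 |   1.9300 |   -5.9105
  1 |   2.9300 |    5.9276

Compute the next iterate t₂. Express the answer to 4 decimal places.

t₂ = 2.9300 − 5.9276·(2.9300 − 1.9300) / (5.9276 − (-5.9105))
   = 2.9300 − (5.927600)/(11.838100) = 2.429278

2.4293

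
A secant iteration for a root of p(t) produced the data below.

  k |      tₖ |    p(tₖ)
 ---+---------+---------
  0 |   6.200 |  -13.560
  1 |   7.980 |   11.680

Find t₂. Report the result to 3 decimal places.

t₂ = 7.980 − 11.680·(7.980 − 6.200) / (11.680 − (-13.560))
   = 7.980 − (20.79040)/(25.24000) = 7.15629

7.156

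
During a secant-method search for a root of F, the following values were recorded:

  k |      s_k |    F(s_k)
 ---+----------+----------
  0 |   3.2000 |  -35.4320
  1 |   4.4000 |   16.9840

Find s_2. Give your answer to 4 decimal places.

4.0112

s_2 = 4.4000 − 16.9840·(4.4000 − 3.2000) / (16.9840 − (-35.4320))
   = 4.4000 − (20.380800)/(52.416000) = 4.011172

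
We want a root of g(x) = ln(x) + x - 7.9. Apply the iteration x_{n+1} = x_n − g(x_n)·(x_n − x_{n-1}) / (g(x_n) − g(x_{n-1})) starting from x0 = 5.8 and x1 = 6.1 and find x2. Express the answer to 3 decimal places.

6.093

g(5.8) = -0.34214, g(6.1) = 0.00829
x2 = 6.10000 − 0.00829·(6.10000 − 5.80000) / (0.00829 − (-0.34214)) = 6.10000 − (0.00249)/(0.35043) = 6.09290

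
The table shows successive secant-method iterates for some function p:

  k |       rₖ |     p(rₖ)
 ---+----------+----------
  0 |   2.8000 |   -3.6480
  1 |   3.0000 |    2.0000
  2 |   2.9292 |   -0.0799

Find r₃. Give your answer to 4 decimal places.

r₃ = 2.9292 − (-0.0799)·(2.9292 − 3.0000) / (-0.0799 − 2.0000)
   = 2.9292 − (0.005657)/(-2.079900) = 2.931920

2.9319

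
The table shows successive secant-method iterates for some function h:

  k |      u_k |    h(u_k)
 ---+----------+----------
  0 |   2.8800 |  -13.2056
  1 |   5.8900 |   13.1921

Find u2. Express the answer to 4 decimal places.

4.3858

u2 = 5.8900 − 13.1921·(5.8900 − 2.8800) / (13.1921 − (-13.2056))
   = 5.8900 − (39.708221)/(26.397700) = 4.385770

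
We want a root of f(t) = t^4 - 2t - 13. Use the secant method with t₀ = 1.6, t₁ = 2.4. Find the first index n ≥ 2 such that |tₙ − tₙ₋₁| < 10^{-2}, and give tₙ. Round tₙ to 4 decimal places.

n = 5, tₙ = 2.0324

f(1.6) = -9.646400, f(2.4) = 15.377600
t₂ = 2.400000 − 15.377600·(0.800000)/(25.024000) = 1.908389;  |Δ| = 0.491611
f(1.908389) = -3.552995
t₃ = 1.908389 − (-3.552995)·(-0.491611)/(-18.930595) = 2.000657;  |Δ| = 0.092268
f(2.000657) = -0.980281
t₄ = 2.000657 − (-0.980281)·(0.092268)/(2.572715) = 2.035814;  |Δ| = 0.035157
f(2.035814) = 0.105569
t₅ = 2.035814 − 0.105569·(0.035157)/(1.085850) = 2.032396;  |Δ| = 0.003418
|t₅ − t₄| = 0.003418 < 10^{-2}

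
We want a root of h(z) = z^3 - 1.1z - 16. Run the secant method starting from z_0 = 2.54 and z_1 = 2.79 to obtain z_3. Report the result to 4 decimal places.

h(2.54) = -2.406936, h(2.79) = 2.648639
z_2 = 2.790000 − 2.648639·(2.790000 − 2.540000) / (2.648639 − (-2.406936)) = 2.790000 − (0.662160)/(5.055575) = 2.659024
h(2.659024) = -0.124543
z_3 = 2.659024 − (-0.124543)·(2.659024 − 2.790000) / (-0.124543 − 2.648639) = 2.659024 − (0.016312)/(-2.773182) = 2.664906

2.6649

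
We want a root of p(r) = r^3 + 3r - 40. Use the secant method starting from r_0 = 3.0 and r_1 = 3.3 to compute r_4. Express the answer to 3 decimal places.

3.128

p(3.0) = -4.00000, p(3.3) = 5.83700
r_2 = 3.30000 − 5.83700·(3.30000 − 3.00000) / (5.83700 − (-4.00000)) = 3.30000 − (1.75110)/(9.83700) = 3.12199
p(3.12199) = -0.20460
r_3 = 3.12199 − (-0.20460)·(3.12199 − 3.30000) / (-0.20460 − 5.83700) = 3.12199 − (0.03642)/(-6.04160) = 3.12802
p(3.12802) = -0.00990
r_4 = 3.12802 − (-0.00990)·(3.12802 − 3.12199) / (-0.00990 − (-0.20460)) = 3.12802 − (-0.00006)/(0.19470) = 3.12832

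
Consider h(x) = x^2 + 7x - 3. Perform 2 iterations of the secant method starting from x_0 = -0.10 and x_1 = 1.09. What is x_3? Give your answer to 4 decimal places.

0.4016

h(-0.10) = -3.690000, h(1.09) = 5.818100
x_2 = 1.090000 − 5.818100·(1.090000 − (-0.100000)) / (5.818100 − (-3.690000)) = 1.090000 − (6.923539)/(9.508100) = 0.361827
h(0.361827) = -0.336290
x_3 = 0.361827 − (-0.336290)·(0.361827 − 1.090000) / (-0.336290 − 5.818100) = 0.361827 − (0.244877)/(-6.154390) = 0.401616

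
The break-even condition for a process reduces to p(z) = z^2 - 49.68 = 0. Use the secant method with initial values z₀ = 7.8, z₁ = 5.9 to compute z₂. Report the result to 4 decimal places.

6.9854

p(7.8) = 11.160000, p(5.9) = -14.870000
z₂ = 5.900000 − (-14.870000)·(5.900000 − 7.800000) / (-14.870000 − 11.160000) = 5.900000 − (28.253000)/(-26.030000) = 6.985401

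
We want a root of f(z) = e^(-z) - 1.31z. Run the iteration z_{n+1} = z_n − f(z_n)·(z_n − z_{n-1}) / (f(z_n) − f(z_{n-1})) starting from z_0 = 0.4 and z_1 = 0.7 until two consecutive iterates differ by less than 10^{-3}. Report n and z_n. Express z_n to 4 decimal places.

n = 4, z_n = 0.4748

f(0.4) = 0.146320, f(0.7) = -0.420415
z_2 = 0.700000 − (-0.420415)·(0.300000)/(-0.566735) = 0.477454;  |Δ| = 0.222546
f(0.477454) = -0.005104
z_3 = 0.477454 − (-0.005104)·(-0.222546)/(0.415310) = 0.474719;  |Δ| = 0.002735
f(0.474719) = 0.000178
z_4 = 0.474719 − 0.000178·(-0.002735)/(0.005282) = 0.474811;  |Δ| = 0.000092
|z_4 − z_3| = 0.000092 < 10^{-3}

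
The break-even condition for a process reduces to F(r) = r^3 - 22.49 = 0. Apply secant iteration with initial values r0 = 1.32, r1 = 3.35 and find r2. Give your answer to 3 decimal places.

2.481

F(1.32) = -20.19003, F(3.35) = 15.10538
r2 = 3.35000 − 15.10538·(3.35000 − 1.32000) / (15.10538 − (-20.19003)) = 3.35000 − (30.66391)/(35.29541) = 2.48122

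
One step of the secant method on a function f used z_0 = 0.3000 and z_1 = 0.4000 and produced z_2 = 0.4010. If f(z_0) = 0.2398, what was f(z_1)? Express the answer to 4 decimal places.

The secant line through (0.3000, 0.2398) and (0.4000, f(z_1)) crosses zero at z_2 = 0.4010.
So (0.3000, 0.2398), (0.4000, f(z_1)), (0.4010, 0) are collinear:
f(z_1) = 0.2398 · (0.4000 − 0.4010) / (0.3000 − 0.4010) = 0.2398 · (-0.001000)/(-0.101000) = 0.002374

0.0024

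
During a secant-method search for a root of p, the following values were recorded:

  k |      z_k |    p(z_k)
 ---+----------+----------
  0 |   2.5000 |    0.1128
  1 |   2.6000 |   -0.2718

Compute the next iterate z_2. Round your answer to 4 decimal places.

z_2 = 2.6000 − (-0.2718)·(2.6000 − 2.5000) / (-0.2718 − 0.1128)
   = 2.6000 − (-0.027180)/(-0.384600) = 2.529329

2.5293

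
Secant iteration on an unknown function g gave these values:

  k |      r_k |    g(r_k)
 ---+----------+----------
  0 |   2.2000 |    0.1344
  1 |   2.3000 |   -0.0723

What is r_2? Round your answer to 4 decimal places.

r_2 = 2.3000 − (-0.0723)·(2.3000 − 2.2000) / (-0.0723 − 0.1344)
   = 2.3000 − (-0.007230)/(-0.206700) = 2.265022

2.2650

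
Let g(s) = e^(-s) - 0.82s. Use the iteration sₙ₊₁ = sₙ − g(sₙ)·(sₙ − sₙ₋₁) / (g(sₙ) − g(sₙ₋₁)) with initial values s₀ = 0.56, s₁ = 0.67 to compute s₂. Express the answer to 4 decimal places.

g(0.56) = 0.112009, g(0.67) = -0.037691
s₂ = 0.670000 − (-0.037691)·(0.670000 − 0.560000) / (-0.037691 − 0.112009) = 0.670000 − (-0.004146)/(-0.149700) = 0.642304

0.6423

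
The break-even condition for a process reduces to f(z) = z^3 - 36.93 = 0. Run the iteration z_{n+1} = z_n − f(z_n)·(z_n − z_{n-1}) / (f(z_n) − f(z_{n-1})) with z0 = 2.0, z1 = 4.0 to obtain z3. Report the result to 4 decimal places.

3.2749

f(2.0) = -28.930000, f(4.0) = 27.070000
z2 = 4.000000 − 27.070000·(4.000000 − 2.000000) / (27.070000 − (-28.930000)) = 4.000000 − (54.140000)/(56.000000) = 3.033214
f(3.033214) = -9.023249
z3 = 3.033214 − (-9.023249)·(3.033214 − 4.000000) / (-9.023249 − 27.070000) = 3.033214 − (8.723548)/(-36.093249) = 3.274909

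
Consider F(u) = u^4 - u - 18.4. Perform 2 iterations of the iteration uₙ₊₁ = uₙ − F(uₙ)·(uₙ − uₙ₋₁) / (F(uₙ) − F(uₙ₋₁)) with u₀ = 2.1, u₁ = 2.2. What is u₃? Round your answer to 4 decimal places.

2.1285

F(2.1) = -1.051900, F(2.2) = 2.825600
u₂ = 2.200000 − 2.825600·(2.200000 − 2.100000) / (2.825600 − (-1.051900)) = 2.200000 − (0.282560)/(3.877500) = 2.127128
F(2.127128) = -0.054446
u₃ = 2.127128 − (-0.054446)·(2.127128 − 2.200000) / (-0.054446 − 2.825600) = 2.127128 − (0.003968)/(-2.880046) = 2.128506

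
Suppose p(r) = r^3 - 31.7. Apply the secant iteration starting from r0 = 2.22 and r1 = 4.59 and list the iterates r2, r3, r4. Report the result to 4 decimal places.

p(2.22) = -20.758952, p(4.59) = 65.002579
r2 = 4.590000 − 65.002579·(4.590000 − 2.220000) / (65.002579 − (-20.758952)) = 4.590000 − (154.056112)/(85.761531) = 2.793669
p(2.793669) = -9.896573
r3 = 2.793669 − (-9.896573)·(2.793669 − 4.590000) / (-9.896573 − 65.002579) = 2.793669 − (17.777523)/(-74.899152) = 3.031022
p(3.031022) = -3.853726
r4 = 3.031022 − (-3.853726)·(3.031022 − 2.793669) / (-3.853726 − (-9.896573)) = 3.031022 − (-0.914693)/(6.042847) = 3.182389

2.7937, 3.0310, 3.1824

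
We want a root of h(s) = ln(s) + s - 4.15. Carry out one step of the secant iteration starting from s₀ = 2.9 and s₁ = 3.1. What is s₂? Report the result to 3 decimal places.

h(2.9) = -0.18529, h(3.1) = 0.08140
s₂ = 3.10000 − 0.08140·(3.10000 − 2.90000) / (0.08140 − (-0.18529)) = 3.10000 − (0.01628)/(0.26669) = 3.03895

3.039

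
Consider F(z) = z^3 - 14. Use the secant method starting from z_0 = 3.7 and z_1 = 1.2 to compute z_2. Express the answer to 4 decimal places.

F(3.7) = 36.653000, F(1.2) = -12.272000
z_2 = 1.200000 − (-12.272000)·(1.200000 − 3.700000) / (-12.272000 − 36.653000) = 1.200000 − (30.680000)/(-48.925000) = 1.827082

1.8271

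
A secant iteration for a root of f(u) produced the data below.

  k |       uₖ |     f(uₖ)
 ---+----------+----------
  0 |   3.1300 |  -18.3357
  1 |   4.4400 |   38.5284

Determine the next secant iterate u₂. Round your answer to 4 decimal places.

u₂ = 4.4400 − 38.5284·(4.4400 − 3.1300) / (38.5284 − (-18.3357))
   = 4.4400 − (50.472204)/(56.864100) = 3.552407

3.5524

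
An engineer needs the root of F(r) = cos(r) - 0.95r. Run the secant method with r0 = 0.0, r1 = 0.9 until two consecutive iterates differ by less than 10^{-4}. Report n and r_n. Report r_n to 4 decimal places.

F(0.0) = 1.000000, F(0.9) = -0.233390
r2 = 0.900000 − (-0.233390)·(0.900000)/(-1.233390) = 0.729696;  |Δ| = 0.170304
F(0.729696) = 0.052166
r3 = 0.729696 − 0.052166·(-0.170304)/(0.285556) = 0.760807;  |Δ| = 0.031111
F(0.760807) = 0.001512
r4 = 0.760807 − 0.001512·(0.031111)/(-0.050653) = 0.761736;  |Δ| = 0.000929
F(0.761736) = -0.000011
r5 = 0.761736 − (-0.000011)·(0.000929)/(-0.001523) = 0.761730;  |Δ| = 0.000007
|r5 − r4| = 0.000007 < 10^{-4}

n = 5, r_n = 0.7617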